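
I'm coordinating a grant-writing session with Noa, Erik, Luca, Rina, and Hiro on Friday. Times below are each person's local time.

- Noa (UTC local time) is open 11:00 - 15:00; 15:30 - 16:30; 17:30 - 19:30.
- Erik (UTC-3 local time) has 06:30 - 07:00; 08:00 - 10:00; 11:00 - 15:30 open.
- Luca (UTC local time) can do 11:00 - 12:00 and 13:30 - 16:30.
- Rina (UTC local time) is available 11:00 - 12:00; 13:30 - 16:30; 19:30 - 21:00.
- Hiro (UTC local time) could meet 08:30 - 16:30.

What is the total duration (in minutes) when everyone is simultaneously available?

Noa in UTC: 11:00-15:00, 15:30-16:30, 17:30-19:30.
Erik in UTC: 09:30-10:00, 11:00-13:00, 14:00-18:30 (add 3h to convert from UTC-3).
Luca in UTC: 11:00-12:00, 13:30-16:30.
Rina in UTC: 11:00-12:00, 13:30-16:30, 19:30-21:00.
Hiro in UTC: 08:30-16:30.
Noa ∩ Erik: 11:00-13:00, 14:00-15:00, 15:30-16:30, 17:30-18:30.
Noa ∩ Erik ∩ Luca: 11:00-12:00, 14:00-15:00, 15:30-16:30.
Noa ∩ Erik ∩ Luca ∩ Rina: 11:00-12:00, 14:00-15:00, 15:30-16:30.
Noa ∩ Erik ∩ Luca ∩ Rina ∩ Hiro: 11:00-12:00, 14:00-15:00, 15:30-16:30.
So the common availability across everyone is 11:00-12:00, 14:00-15:00, 15:30-16:30.
Summing the common windows: 60 + 60 + 60 = 180 minutes.

180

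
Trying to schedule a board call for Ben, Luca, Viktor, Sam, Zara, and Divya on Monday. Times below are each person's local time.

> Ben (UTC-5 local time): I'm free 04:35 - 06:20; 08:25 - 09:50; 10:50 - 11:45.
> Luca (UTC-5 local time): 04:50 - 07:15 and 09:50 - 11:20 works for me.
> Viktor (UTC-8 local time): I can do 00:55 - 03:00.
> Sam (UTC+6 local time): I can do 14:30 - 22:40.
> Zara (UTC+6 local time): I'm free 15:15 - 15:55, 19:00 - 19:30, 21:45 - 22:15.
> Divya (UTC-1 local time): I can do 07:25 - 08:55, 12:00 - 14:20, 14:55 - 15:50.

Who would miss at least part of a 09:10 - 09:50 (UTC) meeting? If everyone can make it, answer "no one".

Ben, Luca, Zara

Ben in UTC: 09:35-11:20, 13:25-14:50, 15:50-16:45 (add 5h to convert from UTC-5).
Luca in UTC: 09:50-12:15, 14:50-16:20 (add 5h to convert from UTC-5).
Viktor in UTC: 08:55-11:00 (add 8h to convert from UTC-8).
Sam in UTC: 08:30-16:40 (subtract 6h to convert from UTC+6).
Zara in UTC: 09:15-09:55, 13:00-13:30, 15:45-16:15 (subtract 6h to convert from UTC+6).
Divya in UTC: 08:25-09:55, 13:00-15:20, 15:55-16:50 (add 1h to convert from UTC-1).
Ben: not fully free for 09:10-09:50. Luca: not fully free for 09:10-09:50. Viktor: free for 09:10-09:50. Sam: free for 09:10-09:50. Zara: not fully free for 09:10-09:50. Divya: free for 09:10-09:50.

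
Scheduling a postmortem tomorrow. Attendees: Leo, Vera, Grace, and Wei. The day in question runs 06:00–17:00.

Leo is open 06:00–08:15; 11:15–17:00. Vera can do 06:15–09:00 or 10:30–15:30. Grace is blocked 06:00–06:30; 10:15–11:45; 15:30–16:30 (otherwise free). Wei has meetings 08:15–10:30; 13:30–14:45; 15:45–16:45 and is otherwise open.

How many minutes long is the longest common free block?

Leo free: 06:00-08:15, 11:15-17:00.
Vera free: 06:15-09:00, 10:30-15:30.
Grace free: 06:30-10:15, 11:45-15:30, 16:30-17:00 (invert busy blocks within the working day).
Wei free: 06:00-08:15, 10:30-13:30, 14:45-15:45, 16:45-17:00 (invert busy blocks within the working day).
Leo ∩ Vera: 06:15-08:15, 11:15-15:30.
Leo ∩ Vera ∩ Grace: 06:30-08:15, 11:45-15:30.
Leo ∩ Vera ∩ Grace ∩ Wei: 06:30-08:15, 11:45-13:30, 14:45-15:30.
Those are the intersection windows.
The longest is 06:30-08:15 at 105 minutes.

105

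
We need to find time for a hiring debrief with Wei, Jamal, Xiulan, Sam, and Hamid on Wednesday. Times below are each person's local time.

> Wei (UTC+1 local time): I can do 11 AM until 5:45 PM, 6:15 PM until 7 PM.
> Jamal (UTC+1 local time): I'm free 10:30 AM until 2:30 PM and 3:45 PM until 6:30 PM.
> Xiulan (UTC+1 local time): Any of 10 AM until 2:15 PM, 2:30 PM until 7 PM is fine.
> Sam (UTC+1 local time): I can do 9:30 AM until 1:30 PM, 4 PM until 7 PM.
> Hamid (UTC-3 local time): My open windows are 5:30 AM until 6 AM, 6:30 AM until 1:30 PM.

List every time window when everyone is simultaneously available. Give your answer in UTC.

Wei in UTC: 10:00-16:45, 17:15-18:00 (subtract 1h to convert from UTC+1).
Jamal in UTC: 09:30-13:30, 14:45-17:30 (subtract 1h to convert from UTC+1).
Xiulan in UTC: 09:00-13:15, 13:30-18:00 (subtract 1h to convert from UTC+1).
Sam in UTC: 08:30-12:30, 15:00-18:00 (subtract 1h to convert from UTC+1).
Hamid in UTC: 08:30-09:00, 09:30-16:30 (add 3h to convert from UTC-3).
Wei ∩ Jamal: 10:00-13:30, 14:45-16:45, 17:15-17:30.
Wei ∩ Jamal ∩ Xiulan: 10:00-13:15, 14:45-16:45, 17:15-17:30.
Wei ∩ Jamal ∩ Xiulan ∩ Sam: 10:00-12:30, 15:00-16:45, 17:15-17:30.
Wei ∩ Jamal ∩ Xiulan ∩ Sam ∩ Hamid: 10:00-12:30, 15:00-16:30.

10:00-12:30, 15:00-16:30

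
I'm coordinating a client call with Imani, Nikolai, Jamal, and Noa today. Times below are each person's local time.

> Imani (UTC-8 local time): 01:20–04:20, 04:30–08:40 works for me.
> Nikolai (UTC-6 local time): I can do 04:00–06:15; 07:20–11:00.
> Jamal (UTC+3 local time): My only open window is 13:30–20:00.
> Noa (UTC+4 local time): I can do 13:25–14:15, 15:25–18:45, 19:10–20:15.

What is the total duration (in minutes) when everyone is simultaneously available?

Imani in UTC: 09:20-12:20, 12:30-16:40 (add 8h to convert from UTC-8).
Nikolai in UTC: 10:00-12:15, 13:20-17:00 (add 6h to convert from UTC-6).
Jamal in UTC: 10:30-17:00 (subtract 3h to convert from UTC+3).
Noa in UTC: 09:25-10:15, 11:25-14:45, 15:10-16:15 (subtract 4h to convert from UTC+4).
Imani ∩ Nikolai: 10:00-12:15, 13:20-16:40.
Imani ∩ Nikolai ∩ Jamal: 10:30-12:15, 13:20-16:40.
Imani ∩ Nikolai ∩ Jamal ∩ Noa: 11:25-12:15, 13:20-14:45, 15:10-16:15.
So the common availability across everyone is 11:25-12:15, 13:20-14:45, 15:10-16:15.
Summing the common windows: 50 + 85 + 65 = 200 minutes.

200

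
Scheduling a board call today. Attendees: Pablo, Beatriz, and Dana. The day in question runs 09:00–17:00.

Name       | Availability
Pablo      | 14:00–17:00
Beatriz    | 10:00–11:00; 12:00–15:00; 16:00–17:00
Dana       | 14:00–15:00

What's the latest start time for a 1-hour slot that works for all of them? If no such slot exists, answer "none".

14:00

Pablo ∩ Beatriz: 14:00-15:00, 16:00-17:00.
Pablo ∩ Beatriz ∩ Dana: 14:00-15:00.
So the common availability across everyone is 14:00-15:00.
The last common window of at least 60 minutes is 14:00-15:00; a 60-minute meeting can start as late as 14:00 and still end by 15:00.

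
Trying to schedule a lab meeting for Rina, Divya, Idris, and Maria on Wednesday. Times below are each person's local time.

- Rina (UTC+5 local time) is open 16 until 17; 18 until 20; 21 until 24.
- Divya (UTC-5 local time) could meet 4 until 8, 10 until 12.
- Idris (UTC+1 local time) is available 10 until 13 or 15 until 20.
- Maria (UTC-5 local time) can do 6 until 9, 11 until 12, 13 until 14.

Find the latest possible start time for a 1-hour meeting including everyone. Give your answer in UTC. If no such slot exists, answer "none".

16:00

Rina in UTC: 11:00-12:00, 13:00-15:00, 16:00-19:00 (subtract 5h to convert from UTC+5).
Divya in UTC: 09:00-13:00, 15:00-17:00 (add 5h to convert from UTC-5).
Idris in UTC: 09:00-12:00, 14:00-19:00 (subtract 1h to convert from UTC+1).
Maria in UTC: 11:00-14:00, 16:00-17:00, 18:00-19:00 (add 5h to convert from UTC-5).
Rina ∩ Divya: 11:00-12:00, 16:00-17:00.
Rina ∩ Divya ∩ Idris: 11:00-12:00, 16:00-17:00.
Rina ∩ Divya ∩ Idris ∩ Maria: 11:00-12:00, 16:00-17:00.
The last common window of at least 60 minutes is 16:00-17:00; a 60-minute meeting can start as late as 16:00 and still end by 17:00.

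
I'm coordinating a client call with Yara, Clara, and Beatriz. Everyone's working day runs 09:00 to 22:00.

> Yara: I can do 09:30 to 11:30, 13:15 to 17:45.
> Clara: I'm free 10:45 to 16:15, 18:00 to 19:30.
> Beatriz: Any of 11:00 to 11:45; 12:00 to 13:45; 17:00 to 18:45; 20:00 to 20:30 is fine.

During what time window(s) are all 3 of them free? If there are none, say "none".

Yara ∩ Clara: 10:45-11:30, 13:15-16:15.
Yara ∩ Clara ∩ Beatriz: 11:00-11:30, 13:15-13:45.
So the common availability across everyone is 11:00-11:30, 13:15-13:45.

11:00-11:30, 13:15-13:45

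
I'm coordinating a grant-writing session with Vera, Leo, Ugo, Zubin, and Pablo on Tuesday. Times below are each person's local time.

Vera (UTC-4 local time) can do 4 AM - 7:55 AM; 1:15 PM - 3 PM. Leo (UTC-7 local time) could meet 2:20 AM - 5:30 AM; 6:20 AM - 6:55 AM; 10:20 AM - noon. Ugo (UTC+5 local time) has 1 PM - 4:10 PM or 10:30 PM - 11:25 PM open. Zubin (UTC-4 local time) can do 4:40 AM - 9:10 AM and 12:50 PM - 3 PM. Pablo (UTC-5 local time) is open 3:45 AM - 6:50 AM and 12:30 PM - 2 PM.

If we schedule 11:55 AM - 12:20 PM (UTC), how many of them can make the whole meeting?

Vera in UTC: 08:00-11:55, 17:15-19:00 (add 4h to convert from UTC-4).
Leo in UTC: 09:20-12:30, 13:20-13:55, 17:20-19:00 (add 7h to convert from UTC-7).
Ugo in UTC: 08:00-11:10, 17:30-18:25 (subtract 5h to convert from UTC+5).
Zubin in UTC: 08:40-13:10, 16:50-19:00 (add 4h to convert from UTC-4).
Pablo in UTC: 08:45-11:50, 17:30-19:00 (add 5h to convert from UTC-5).
Leo and Zubin can make the full 11:55-12:20 slot — that's 2.

2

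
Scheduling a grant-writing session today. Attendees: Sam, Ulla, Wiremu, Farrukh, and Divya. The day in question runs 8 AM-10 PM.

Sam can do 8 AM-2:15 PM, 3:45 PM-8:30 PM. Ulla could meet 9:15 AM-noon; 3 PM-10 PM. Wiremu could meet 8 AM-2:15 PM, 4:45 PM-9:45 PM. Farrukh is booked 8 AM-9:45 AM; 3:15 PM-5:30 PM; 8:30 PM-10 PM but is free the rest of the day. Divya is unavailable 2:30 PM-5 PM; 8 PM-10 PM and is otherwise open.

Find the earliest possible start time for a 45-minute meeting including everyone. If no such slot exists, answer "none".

09:45

Sam free: 08:00-14:15, 15:45-20:30.
Ulla free: 09:15-12:00, 15:00-22:00.
Wiremu free: 08:00-14:15, 16:45-21:45.
Farrukh free: 09:45-15:15, 17:30-20:30 (invert busy blocks within the working day).
Divya free: 08:00-14:30, 17:00-20:00 (invert busy blocks within the working day).
Sam ∩ Ulla: 09:15-12:00, 15:45-20:30.
Sam ∩ Ulla ∩ Wiremu: 09:15-12:00, 16:45-20:30.
Sam ∩ Ulla ∩ Wiremu ∩ Farrukh: 09:45-12:00, 17:30-20:30.
Sam ∩ Ulla ∩ Wiremu ∩ Farrukh ∩ Divya: 09:45-12:00, 17:30-20:00.
Those are the intersection windows.
The first common window of at least 45 minutes is 09:45-12:00, so the earliest start is 09:45.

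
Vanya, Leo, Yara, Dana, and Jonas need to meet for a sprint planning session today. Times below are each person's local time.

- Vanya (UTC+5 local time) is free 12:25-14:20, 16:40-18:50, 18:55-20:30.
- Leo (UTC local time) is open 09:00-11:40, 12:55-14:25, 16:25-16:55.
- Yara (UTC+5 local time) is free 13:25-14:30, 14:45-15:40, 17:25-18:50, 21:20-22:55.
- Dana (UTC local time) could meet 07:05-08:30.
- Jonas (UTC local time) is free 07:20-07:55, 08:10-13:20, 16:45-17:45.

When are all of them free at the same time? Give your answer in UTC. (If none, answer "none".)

Vanya in UTC: 07:25-09:20, 11:40-13:50, 13:55-15:30 (subtract 5h to convert from UTC+5).
Leo in UTC: 09:00-11:40, 12:55-14:25, 16:25-16:55.
Yara in UTC: 08:25-09:30, 09:45-10:40, 12:25-13:50, 16:20-17:55 (subtract 5h to convert from UTC+5).
Dana in UTC: 07:05-08:30.
Jonas in UTC: 07:20-07:55, 08:10-13:20, 16:45-17:45.
Vanya ∩ Leo: 09:00-09:20, 12:55-13:50, 13:55-14:25.
Vanya ∩ Leo ∩ Yara: 09:00-09:20, 12:55-13:50.
Vanya ∩ Leo ∩ Yara ∩ Dana: ∅.
Vanya ∩ Leo ∩ Yara ∩ Dana ∩ Jonas: ∅.
There is no time when everyone is free.

none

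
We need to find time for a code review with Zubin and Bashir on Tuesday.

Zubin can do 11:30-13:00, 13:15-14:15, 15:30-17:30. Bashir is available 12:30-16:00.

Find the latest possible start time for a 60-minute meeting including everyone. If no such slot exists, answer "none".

Zubin ∩ Bashir: 12:30-13:00, 13:15-14:15, 15:30-16:00.
Those are the intersection windows.
The last common window of at least 60 minutes is 13:15-14:15; a 60-minute meeting can start as late as 13:15 and still end by 14:15.

13:15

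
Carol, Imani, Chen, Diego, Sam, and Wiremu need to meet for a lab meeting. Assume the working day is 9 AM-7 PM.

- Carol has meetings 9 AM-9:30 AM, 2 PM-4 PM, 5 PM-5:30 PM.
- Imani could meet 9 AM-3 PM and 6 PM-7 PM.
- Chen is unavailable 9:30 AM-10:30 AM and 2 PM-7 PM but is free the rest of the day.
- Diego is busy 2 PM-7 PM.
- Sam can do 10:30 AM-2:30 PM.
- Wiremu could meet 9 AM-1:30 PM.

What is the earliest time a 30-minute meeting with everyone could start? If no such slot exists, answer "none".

10:30

Carol free: 09:30-14:00, 16:00-17:00, 17:30-19:00 (invert busy blocks within the working day).
Imani free: 09:00-15:00, 18:00-19:00.
Chen free: 09:00-09:30, 10:30-14:00 (invert busy blocks within the working day).
Diego free: 09:00-14:00 (invert busy blocks within the working day).
Sam free: 10:30-14:30.
Wiremu free: 09:00-13:30.
Carol ∩ Imani: 09:30-14:00, 18:00-19:00.
Carol ∩ Imani ∩ Chen: 10:30-14:00.
Carol ∩ Imani ∩ Chen ∩ Diego: 10:30-14:00.
Carol ∩ Imani ∩ Chen ∩ Diego ∩ Sam: 10:30-14:00.
Carol ∩ Imani ∩ Chen ∩ Diego ∩ Sam ∩ Wiremu: 10:30-13:30.
The first common window of at least 30 minutes is 10:30-13:30, so the earliest start is 10:30.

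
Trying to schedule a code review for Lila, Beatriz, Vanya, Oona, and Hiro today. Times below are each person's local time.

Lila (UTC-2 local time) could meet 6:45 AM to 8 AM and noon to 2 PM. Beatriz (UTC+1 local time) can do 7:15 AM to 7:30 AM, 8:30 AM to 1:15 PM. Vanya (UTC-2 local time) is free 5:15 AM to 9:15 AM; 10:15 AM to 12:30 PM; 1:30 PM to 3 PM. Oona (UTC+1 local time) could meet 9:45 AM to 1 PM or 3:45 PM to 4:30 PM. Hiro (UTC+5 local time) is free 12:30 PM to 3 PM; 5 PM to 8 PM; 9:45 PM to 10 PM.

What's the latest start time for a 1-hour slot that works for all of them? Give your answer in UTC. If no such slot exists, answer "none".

Lila in UTC: 08:45-10:00, 14:00-16:00 (add 2h to convert from UTC-2).
Beatriz in UTC: 06:15-06:30, 07:30-12:15 (subtract 1h to convert from UTC+1).
Vanya in UTC: 07:15-11:15, 12:15-14:30, 15:30-17:00 (add 2h to convert from UTC-2).
Oona in UTC: 08:45-12:00, 14:45-15:30 (subtract 1h to convert from UTC+1).
Hiro in UTC: 07:30-10:00, 12:00-15:00, 16:45-17:00 (subtract 5h to convert from UTC+5).
Lila ∩ Beatriz: 08:45-10:00.
Lila ∩ Beatriz ∩ Vanya: 08:45-10:00.
Lila ∩ Beatriz ∩ Vanya ∩ Oona: 08:45-10:00.
Lila ∩ Beatriz ∩ Vanya ∩ Oona ∩ Hiro: 08:45-10:00.
The last common window of at least 60 minutes is 08:45-10:00; a 60-minute meeting can start as late as 09:00 and still end by 10:00.

09:00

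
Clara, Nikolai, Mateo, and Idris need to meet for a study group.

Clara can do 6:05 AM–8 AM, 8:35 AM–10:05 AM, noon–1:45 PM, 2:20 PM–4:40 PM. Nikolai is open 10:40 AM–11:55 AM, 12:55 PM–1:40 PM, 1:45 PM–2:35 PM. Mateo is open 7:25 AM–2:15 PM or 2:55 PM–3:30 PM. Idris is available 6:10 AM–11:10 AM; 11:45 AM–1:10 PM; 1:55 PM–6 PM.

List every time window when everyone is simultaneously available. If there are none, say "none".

12:55-13:10

Clara ∩ Nikolai: 12:55-13:40, 14:20-14:35.
Clara ∩ Nikolai ∩ Mateo: 12:55-13:40.
Clara ∩ Nikolai ∩ Mateo ∩ Idris: 12:55-13:10.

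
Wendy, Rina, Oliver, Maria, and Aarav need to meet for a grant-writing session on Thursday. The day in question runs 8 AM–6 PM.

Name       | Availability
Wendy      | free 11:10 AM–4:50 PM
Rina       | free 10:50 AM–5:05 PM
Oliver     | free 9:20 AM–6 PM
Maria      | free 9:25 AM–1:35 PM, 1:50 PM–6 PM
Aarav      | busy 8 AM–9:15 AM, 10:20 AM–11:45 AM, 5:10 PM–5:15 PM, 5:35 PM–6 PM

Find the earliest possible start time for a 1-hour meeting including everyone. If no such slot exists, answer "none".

11:45

Wendy free: 11:10-16:50.
Rina free: 10:50-17:05.
Oliver free: 09:20-18:00.
Maria free: 09:25-13:35, 13:50-18:00.
Aarav free: 09:15-10:20, 11:45-17:10, 17:15-17:35 (invert busy blocks within the working day).
Wendy ∩ Rina: 11:10-16:50.
Wendy ∩ Rina ∩ Oliver: 11:10-16:50.
Wendy ∩ Rina ∩ Oliver ∩ Maria: 11:10-13:35, 13:50-16:50.
Wendy ∩ Rina ∩ Oliver ∩ Maria ∩ Aarav: 11:45-13:35, 13:50-16:50.
The first common window of at least 60 minutes is 11:45-13:35, so the earliest start is 11:45.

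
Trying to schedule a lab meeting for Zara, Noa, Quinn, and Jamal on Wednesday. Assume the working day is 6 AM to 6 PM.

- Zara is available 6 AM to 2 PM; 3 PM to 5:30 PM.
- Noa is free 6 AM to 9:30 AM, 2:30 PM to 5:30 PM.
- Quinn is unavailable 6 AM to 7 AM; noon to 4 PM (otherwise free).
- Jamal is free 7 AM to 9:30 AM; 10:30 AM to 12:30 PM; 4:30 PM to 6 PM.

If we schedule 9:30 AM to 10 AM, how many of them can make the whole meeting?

2

Zara free: 06:00-14:00, 15:00-17:30.
Noa free: 06:00-09:30, 14:30-17:30.
Quinn free: 07:00-12:00, 16:00-18:00 (invert busy blocks within the working day).
Jamal free: 07:00-09:30, 10:30-12:30, 16:30-18:00.
Zara and Quinn can make the full 09:30-10:00 slot — that's 2.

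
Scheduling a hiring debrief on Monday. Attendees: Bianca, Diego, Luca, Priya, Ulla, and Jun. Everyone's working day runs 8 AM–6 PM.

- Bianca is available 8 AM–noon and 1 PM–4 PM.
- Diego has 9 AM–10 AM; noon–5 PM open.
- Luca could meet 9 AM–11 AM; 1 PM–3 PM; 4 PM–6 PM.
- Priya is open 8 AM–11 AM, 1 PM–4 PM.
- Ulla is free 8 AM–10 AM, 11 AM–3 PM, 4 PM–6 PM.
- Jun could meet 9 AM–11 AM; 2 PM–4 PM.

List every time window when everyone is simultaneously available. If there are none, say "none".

09:00-10:00, 14:00-15:00

Bianca ∩ Diego: 09:00-10:00, 13:00-16:00.
Bianca ∩ Diego ∩ Luca: 09:00-10:00, 13:00-15:00.
Bianca ∩ Diego ∩ Luca ∩ Priya: 09:00-10:00, 13:00-15:00.
Bianca ∩ Diego ∩ Luca ∩ Priya ∩ Ulla: 09:00-10:00, 13:00-15:00.
Bianca ∩ Diego ∩ Luca ∩ Priya ∩ Ulla ∩ Jun: 09:00-10:00, 14:00-15:00.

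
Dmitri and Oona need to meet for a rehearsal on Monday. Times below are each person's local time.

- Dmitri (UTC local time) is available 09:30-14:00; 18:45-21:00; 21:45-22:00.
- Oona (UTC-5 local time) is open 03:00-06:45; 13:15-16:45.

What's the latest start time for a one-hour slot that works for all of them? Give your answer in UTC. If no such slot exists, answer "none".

Dmitri in UTC: 09:30-14:00, 18:45-21:00, 21:45-22:00.
Oona in UTC: 08:00-11:45, 18:15-21:45 (add 5h to convert from UTC-5).
Dmitri ∩ Oona: 09:30-11:45, 18:45-21:00.
The last common window of at least 60 minutes is 18:45-21:00; a 60-minute meeting can start as late as 20:00 and still end by 21:00.

20:00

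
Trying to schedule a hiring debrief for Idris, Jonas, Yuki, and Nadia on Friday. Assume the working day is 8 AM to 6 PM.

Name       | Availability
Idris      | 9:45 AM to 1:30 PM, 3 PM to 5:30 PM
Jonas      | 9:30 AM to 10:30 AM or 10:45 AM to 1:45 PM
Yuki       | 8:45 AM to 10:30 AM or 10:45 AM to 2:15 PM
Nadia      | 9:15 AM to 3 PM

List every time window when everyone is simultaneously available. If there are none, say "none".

09:45-10:30, 10:45-13:30

Idris ∩ Jonas: 09:45-10:30, 10:45-13:30.
Idris ∩ Jonas ∩ Yuki: 09:45-10:30, 10:45-13:30.
Idris ∩ Jonas ∩ Yuki ∩ Nadia: 09:45-10:30, 10:45-13:30.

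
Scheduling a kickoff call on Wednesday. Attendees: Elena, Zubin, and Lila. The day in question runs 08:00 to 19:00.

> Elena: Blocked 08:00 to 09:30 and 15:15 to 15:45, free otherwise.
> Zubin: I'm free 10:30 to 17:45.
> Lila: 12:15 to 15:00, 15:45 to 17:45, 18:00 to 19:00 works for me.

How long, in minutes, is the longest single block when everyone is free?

165

Elena free: 09:30-15:15, 15:45-19:00 (invert busy blocks within the working day).
Zubin free: 10:30-17:45.
Lila free: 12:15-15:00, 15:45-17:45, 18:00-19:00.
Elena ∩ Zubin: 10:30-15:15, 15:45-17:45.
Elena ∩ Zubin ∩ Lila: 12:15-15:00, 15:45-17:45.
The longest is 12:15-15:00 at 165 minutes.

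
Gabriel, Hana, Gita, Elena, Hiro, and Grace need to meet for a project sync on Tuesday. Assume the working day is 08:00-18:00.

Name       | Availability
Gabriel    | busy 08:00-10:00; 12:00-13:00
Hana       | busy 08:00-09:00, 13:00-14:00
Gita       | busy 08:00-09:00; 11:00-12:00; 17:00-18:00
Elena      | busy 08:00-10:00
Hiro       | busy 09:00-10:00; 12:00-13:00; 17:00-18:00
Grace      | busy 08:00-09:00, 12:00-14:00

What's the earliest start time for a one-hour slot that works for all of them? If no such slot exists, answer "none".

Gabriel free: 10:00-12:00, 13:00-18:00 (invert busy blocks within the working day).
Hana free: 09:00-13:00, 14:00-18:00 (invert busy blocks within the working day).
Gita free: 09:00-11:00, 12:00-17:00 (invert busy blocks within the working day).
Elena free: 10:00-18:00 (invert busy blocks within the working day).
Hiro free: 08:00-09:00, 10:00-12:00, 13:00-17:00 (invert busy blocks within the working day).
Grace free: 09:00-12:00, 14:00-18:00 (invert busy blocks within the working day).
Gabriel ∩ Hana: 10:00-12:00, 14:00-18:00.
Gabriel ∩ Hana ∩ Gita: 10:00-11:00, 14:00-17:00.
Gabriel ∩ Hana ∩ Gita ∩ Elena: 10:00-11:00, 14:00-17:00.
Gabriel ∩ Hana ∩ Gita ∩ Elena ∩ Hiro: 10:00-11:00, 14:00-17:00.
Gabriel ∩ Hana ∩ Gita ∩ Elena ∩ Hiro ∩ Grace: 10:00-11:00, 14:00-17:00.
The first common window of at least 60 minutes is 10:00-11:00, so the earliest start is 10:00.

10:00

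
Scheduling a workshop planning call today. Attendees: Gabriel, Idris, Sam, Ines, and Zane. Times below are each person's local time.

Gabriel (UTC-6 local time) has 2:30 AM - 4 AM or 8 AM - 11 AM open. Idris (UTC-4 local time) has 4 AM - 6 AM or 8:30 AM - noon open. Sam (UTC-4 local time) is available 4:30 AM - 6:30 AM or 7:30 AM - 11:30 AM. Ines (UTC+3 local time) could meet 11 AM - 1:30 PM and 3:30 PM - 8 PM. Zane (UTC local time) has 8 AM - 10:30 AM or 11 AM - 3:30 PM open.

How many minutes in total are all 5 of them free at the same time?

Gabriel in UTC: 08:30-10:00, 14:00-17:00 (add 6h to convert from UTC-6).
Idris in UTC: 08:00-10:00, 12:30-16:00 (add 4h to convert from UTC-4).
Sam in UTC: 08:30-10:30, 11:30-15:30 (add 4h to convert from UTC-4).
Ines in UTC: 08:00-10:30, 12:30-17:00 (subtract 3h to convert from UTC+3).
Zane in UTC: 08:00-10:30, 11:00-15:30.
Gabriel ∩ Idris: 08:30-10:00, 14:00-16:00.
Gabriel ∩ Idris ∩ Sam: 08:30-10:00, 14:00-15:30.
Gabriel ∩ Idris ∩ Sam ∩ Ines: 08:30-10:00, 14:00-15:30.
Gabriel ∩ Idris ∩ Sam ∩ Ines ∩ Zane: 08:30-10:00, 14:00-15:30.
So the common availability across everyone is 08:30-10:00, 14:00-15:30.
Summing the common windows: 90 + 90 = 180 minutes.

180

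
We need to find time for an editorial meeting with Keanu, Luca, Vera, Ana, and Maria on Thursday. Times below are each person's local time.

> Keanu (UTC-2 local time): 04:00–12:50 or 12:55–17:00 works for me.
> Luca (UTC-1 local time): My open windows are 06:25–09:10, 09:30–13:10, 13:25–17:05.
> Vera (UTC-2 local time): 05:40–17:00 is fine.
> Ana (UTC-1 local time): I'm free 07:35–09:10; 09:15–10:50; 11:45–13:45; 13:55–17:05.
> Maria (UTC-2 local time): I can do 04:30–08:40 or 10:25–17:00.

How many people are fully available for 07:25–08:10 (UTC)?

3

Keanu in UTC: 06:00-14:50, 14:55-19:00 (add 2h to convert from UTC-2).
Luca in UTC: 07:25-10:10, 10:30-14:10, 14:25-18:05 (add 1h to convert from UTC-1).
Vera in UTC: 07:40-19:00 (add 2h to convert from UTC-2).
Ana in UTC: 08:35-10:10, 10:15-11:50, 12:45-14:45, 14:55-18:05 (add 1h to convert from UTC-1).
Maria in UTC: 06:30-10:40, 12:25-19:00 (add 2h to convert from UTC-2).
Keanu, Luca, and Maria can make the full 07:25-08:10 slot — that's 3.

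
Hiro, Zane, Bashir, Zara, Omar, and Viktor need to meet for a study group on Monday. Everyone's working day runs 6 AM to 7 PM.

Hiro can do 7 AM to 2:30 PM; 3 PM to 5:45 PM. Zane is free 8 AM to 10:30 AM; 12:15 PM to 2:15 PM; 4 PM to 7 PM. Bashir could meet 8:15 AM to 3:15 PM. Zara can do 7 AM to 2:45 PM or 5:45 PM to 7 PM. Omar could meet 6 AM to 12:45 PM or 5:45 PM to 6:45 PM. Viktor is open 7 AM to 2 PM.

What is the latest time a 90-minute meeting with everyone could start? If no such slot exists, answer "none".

09:00

Hiro ∩ Zane: 08:00-10:30, 12:15-14:15, 16:00-17:45.
Hiro ∩ Zane ∩ Bashir: 08:15-10:30, 12:15-14:15.
Hiro ∩ Zane ∩ Bashir ∩ Zara: 08:15-10:30, 12:15-14:15.
Hiro ∩ Zane ∩ Bashir ∩ Zara ∩ Omar: 08:15-10:30, 12:15-12:45.
Hiro ∩ Zane ∩ Bashir ∩ Zara ∩ Omar ∩ Viktor: 08:15-10:30, 12:15-12:45.
Those are the intersection windows.
The last common window of at least 90 minutes is 08:15-10:30; a 90-minute meeting can start as late as 09:00 and still end by 10:30.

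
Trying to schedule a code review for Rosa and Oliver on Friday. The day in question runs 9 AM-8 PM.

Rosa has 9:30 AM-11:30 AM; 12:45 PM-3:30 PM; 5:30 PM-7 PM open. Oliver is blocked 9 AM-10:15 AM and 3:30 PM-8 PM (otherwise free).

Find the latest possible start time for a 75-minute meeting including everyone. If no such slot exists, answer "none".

14:15

Rosa free: 09:30-11:30, 12:45-15:30, 17:30-19:00.
Oliver free: 10:15-15:30 (invert busy blocks within the working day).
Rosa ∩ Oliver: 10:15-11:30, 12:45-15:30.
The last common window of at least 75 minutes is 12:45-15:30; a 75-minute meeting can start as late as 14:15 and still end by 15:30.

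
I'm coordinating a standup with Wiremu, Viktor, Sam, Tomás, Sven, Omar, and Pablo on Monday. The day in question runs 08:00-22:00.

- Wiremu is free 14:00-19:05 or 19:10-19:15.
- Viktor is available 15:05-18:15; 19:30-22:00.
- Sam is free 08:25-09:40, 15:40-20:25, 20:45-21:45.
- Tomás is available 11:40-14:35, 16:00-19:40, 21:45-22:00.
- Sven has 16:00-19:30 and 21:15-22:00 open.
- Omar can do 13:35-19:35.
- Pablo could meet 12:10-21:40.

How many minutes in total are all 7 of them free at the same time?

Wiremu ∩ Viktor: 15:05-18:15.
Wiremu ∩ Viktor ∩ Sam: 15:40-18:15.
Wiremu ∩ Viktor ∩ Sam ∩ Tomás: 16:00-18:15.
Wiremu ∩ Viktor ∩ Sam ∩ Tomás ∩ Sven: 16:00-18:15.
Wiremu ∩ Viktor ∩ Sam ∩ Tomás ∩ Sven ∩ Omar: 16:00-18:15.
Wiremu ∩ Viktor ∩ Sam ∩ Tomás ∩ Sven ∩ Omar ∩ Pablo: 16:00-18:15.
That's a single block of 135 minutes.

135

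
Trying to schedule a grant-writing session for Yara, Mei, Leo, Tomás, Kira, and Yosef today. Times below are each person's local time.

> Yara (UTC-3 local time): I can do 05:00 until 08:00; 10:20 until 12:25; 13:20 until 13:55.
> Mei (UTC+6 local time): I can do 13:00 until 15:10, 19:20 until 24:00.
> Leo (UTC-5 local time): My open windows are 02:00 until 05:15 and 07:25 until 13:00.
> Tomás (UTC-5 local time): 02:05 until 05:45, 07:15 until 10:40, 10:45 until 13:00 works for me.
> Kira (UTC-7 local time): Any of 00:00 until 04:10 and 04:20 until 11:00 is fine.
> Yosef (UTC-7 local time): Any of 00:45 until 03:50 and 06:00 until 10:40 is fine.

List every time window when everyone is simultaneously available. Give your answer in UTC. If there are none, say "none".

08:00-09:10, 13:20-15:25, 16:20-16:55

Yara in UTC: 08:00-11:00, 13:20-15:25, 16:20-16:55 (add 3h to convert from UTC-3).
Mei in UTC: 07:00-09:10, 13:20-18:00 (subtract 6h to convert from UTC+6).
Leo in UTC: 07:00-10:15, 12:25-18:00 (add 5h to convert from UTC-5).
Tomás in UTC: 07:05-10:45, 12:15-15:40, 15:45-18:00 (add 5h to convert from UTC-5).
Kira in UTC: 07:00-11:10, 11:20-18:00 (add 7h to convert from UTC-7).
Yosef in UTC: 07:45-10:50, 13:00-17:40 (add 7h to convert from UTC-7).
Yara ∩ Mei: 08:00-09:10, 13:20-15:25, 16:20-16:55.
Yara ∩ Mei ∩ Leo: 08:00-09:10, 13:20-15:25, 16:20-16:55.
Yara ∩ Mei ∩ Leo ∩ Tomás: 08:00-09:10, 13:20-15:25, 16:20-16:55.
Yara ∩ Mei ∩ Leo ∩ Tomás ∩ Kira: 08:00-09:10, 13:20-15:25, 16:20-16:55.
Yara ∩ Mei ∩ Leo ∩ Tomás ∩ Kira ∩ Yosef: 08:00-09:10, 13:20-15:25, 16:20-16:55.
So the common availability across everyone is 08:00-09:10, 13:20-15:25, 16:20-16:55.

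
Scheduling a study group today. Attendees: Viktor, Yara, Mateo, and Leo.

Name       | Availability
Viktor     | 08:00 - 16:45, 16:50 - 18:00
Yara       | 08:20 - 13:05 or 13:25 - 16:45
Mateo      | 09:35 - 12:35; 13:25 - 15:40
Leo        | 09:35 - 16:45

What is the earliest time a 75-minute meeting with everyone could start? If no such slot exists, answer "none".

Viktor ∩ Yara: 08:20-13:05, 13:25-16:45.
Viktor ∩ Yara ∩ Mateo: 09:35-12:35, 13:25-15:40.
Viktor ∩ Yara ∩ Mateo ∩ Leo: 09:35-12:35, 13:25-15:40.
The first common window of at least 75 minutes is 09:35-12:35, so the earliest start is 09:35.

09:35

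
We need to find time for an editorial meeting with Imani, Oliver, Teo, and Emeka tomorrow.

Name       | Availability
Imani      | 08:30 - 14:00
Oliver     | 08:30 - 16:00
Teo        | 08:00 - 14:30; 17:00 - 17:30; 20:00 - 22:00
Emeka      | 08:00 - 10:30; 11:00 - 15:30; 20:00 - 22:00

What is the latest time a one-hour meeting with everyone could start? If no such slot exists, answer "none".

Imani ∩ Oliver: 08:30-14:00.
Imani ∩ Oliver ∩ Teo: 08:30-14:00.
Imani ∩ Oliver ∩ Teo ∩ Emeka: 08:30-10:30, 11:00-14:00.
Those are the intersection windows.
The last common window of at least 60 minutes is 11:00-14:00; a 60-minute meeting can start as late as 13:00 and still end by 14:00.

13:00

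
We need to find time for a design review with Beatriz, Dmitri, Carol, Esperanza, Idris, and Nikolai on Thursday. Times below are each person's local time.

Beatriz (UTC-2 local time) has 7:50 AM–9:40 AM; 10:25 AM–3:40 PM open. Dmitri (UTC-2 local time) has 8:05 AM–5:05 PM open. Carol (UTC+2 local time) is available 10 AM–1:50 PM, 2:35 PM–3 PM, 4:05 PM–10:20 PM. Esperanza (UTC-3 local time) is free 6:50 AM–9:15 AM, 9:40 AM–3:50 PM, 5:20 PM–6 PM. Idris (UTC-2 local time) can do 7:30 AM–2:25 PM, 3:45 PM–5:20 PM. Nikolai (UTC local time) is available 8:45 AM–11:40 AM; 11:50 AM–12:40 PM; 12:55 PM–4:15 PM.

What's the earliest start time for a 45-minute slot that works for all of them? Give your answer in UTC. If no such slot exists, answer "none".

Beatriz in UTC: 09:50-11:40, 12:25-17:40 (add 2h to convert from UTC-2).
Dmitri in UTC: 10:05-19:05 (add 2h to convert from UTC-2).
Carol in UTC: 08:00-11:50, 12:35-13:00, 14:05-20:20 (subtract 2h to convert from UTC+2).
Esperanza in UTC: 09:50-12:15, 12:40-18:50, 20:20-21:00 (add 3h to convert from UTC-3).
Idris in UTC: 09:30-16:25, 17:45-19:20 (add 2h to convert from UTC-2).
Nikolai in UTC: 08:45-11:40, 11:50-12:40, 12:55-16:15.
Beatriz ∩ Dmitri: 10:05-11:40, 12:25-17:40.
Beatriz ∩ Dmitri ∩ Carol: 10:05-11:40, 12:35-13:00, 14:05-17:40.
Beatriz ∩ Dmitri ∩ Carol ∩ Esperanza: 10:05-11:40, 12:40-13:00, 14:05-17:40.
Beatriz ∩ Dmitri ∩ Carol ∩ Esperanza ∩ Idris: 10:05-11:40, 12:40-13:00, 14:05-16:25.
Beatriz ∩ Dmitri ∩ Carol ∩ Esperanza ∩ Idris ∩ Nikolai: 10:05-11:40, 12:55-13:00, 14:05-16:15.
The first common window of at least 45 minutes is 10:05-11:40, so the earliest start is 10:05.

10:05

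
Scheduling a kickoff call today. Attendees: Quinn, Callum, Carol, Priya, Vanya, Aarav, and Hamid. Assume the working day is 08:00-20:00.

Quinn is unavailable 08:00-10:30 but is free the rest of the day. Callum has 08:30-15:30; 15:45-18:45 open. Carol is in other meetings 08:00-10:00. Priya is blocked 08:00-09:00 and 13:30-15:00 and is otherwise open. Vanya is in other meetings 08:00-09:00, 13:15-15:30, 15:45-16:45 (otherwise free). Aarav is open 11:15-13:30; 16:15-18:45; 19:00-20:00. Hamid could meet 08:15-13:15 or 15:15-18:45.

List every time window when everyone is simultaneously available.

11:15-13:15, 16:45-18:45

Quinn free: 10:30-20:00 (invert busy blocks within the working day).
Callum free: 08:30-15:30, 15:45-18:45.
Carol free: 10:00-20:00 (invert busy blocks within the working day).
Priya free: 09:00-13:30, 15:00-20:00 (invert busy blocks within the working day).
Vanya free: 09:00-13:15, 15:30-15:45, 16:45-20:00 (invert busy blocks within the working day).
Aarav free: 11:15-13:30, 16:15-18:45, 19:00-20:00.
Hamid free: 08:15-13:15, 15:15-18:45.
Quinn ∩ Callum: 10:30-15:30, 15:45-18:45.
Quinn ∩ Callum ∩ Carol: 10:30-15:30, 15:45-18:45.
Quinn ∩ Callum ∩ Carol ∩ Priya: 10:30-13:30, 15:00-15:30, 15:45-18:45.
Quinn ∩ Callum ∩ Carol ∩ Priya ∩ Vanya: 10:30-13:15, 16:45-18:45.
Quinn ∩ Callum ∩ Carol ∩ Priya ∩ Vanya ∩ Aarav: 11:15-13:15, 16:45-18:45.
Quinn ∩ Callum ∩ Carol ∩ Priya ∩ Vanya ∩ Aarav ∩ Hamid: 11:15-13:15, 16:45-18:45.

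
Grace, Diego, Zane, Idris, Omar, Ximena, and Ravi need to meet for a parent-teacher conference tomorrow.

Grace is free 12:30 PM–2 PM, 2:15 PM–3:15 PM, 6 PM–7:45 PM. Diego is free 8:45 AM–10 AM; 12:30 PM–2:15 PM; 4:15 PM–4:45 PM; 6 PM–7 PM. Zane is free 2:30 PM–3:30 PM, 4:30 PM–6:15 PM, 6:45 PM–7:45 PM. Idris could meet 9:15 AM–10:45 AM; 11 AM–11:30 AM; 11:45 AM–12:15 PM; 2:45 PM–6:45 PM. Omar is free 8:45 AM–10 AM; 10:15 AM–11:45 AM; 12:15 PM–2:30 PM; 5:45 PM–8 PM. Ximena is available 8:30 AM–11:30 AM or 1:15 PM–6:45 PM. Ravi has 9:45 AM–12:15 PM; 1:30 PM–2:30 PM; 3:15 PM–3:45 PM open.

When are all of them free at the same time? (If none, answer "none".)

Grace ∩ Diego: 12:30-14:00, 18:00-19:00.
Grace ∩ Diego ∩ Zane: 18:00-18:15, 18:45-19:00.
Grace ∩ Diego ∩ Zane ∩ Idris: 18:00-18:15.
Grace ∩ Diego ∩ Zane ∩ Idris ∩ Omar: 18:00-18:15.
Grace ∩ Diego ∩ Zane ∩ Idris ∩ Omar ∩ Ximena: 18:00-18:15.
Grace ∩ Diego ∩ Zane ∩ Idris ∩ Omar ∩ Ximena ∩ Ravi: ∅.
There is no time when everyone is free.

none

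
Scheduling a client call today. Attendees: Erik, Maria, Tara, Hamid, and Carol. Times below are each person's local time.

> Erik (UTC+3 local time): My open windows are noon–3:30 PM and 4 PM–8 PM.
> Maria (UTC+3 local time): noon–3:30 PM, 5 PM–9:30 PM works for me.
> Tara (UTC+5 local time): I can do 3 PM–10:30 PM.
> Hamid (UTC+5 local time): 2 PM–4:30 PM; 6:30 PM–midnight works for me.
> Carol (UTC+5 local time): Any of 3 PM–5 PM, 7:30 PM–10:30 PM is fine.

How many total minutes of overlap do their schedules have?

240

Erik in UTC: 09:00-12:30, 13:00-17:00 (subtract 3h to convert from UTC+3).
Maria in UTC: 09:00-12:30, 14:00-18:30 (subtract 3h to convert from UTC+3).
Tara in UTC: 10:00-17:30 (subtract 5h to convert from UTC+5).
Hamid in UTC: 09:00-11:30, 13:30-19:00 (subtract 5h to convert from UTC+5).
Carol in UTC: 10:00-12:00, 14:30-17:30 (subtract 5h to convert from UTC+5).
Erik ∩ Maria: 09:00-12:30, 14:00-17:00.
Erik ∩ Maria ∩ Tara: 10:00-12:30, 14:00-17:00.
Erik ∩ Maria ∩ Tara ∩ Hamid: 10:00-11:30, 14:00-17:00.
Erik ∩ Maria ∩ Tara ∩ Hamid ∩ Carol: 10:00-11:30, 14:30-17:00.
So the common availability across everyone is 10:00-11:30, 14:30-17:00.
Summing the common windows: 90 + 150 = 240 minutes.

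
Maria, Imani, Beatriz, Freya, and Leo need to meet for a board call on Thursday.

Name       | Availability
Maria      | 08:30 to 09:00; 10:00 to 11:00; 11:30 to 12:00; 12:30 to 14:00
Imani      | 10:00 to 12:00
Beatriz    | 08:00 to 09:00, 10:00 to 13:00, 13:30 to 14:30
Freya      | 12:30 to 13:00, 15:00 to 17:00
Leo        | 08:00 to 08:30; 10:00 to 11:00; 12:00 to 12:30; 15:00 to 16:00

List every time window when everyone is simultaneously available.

Maria ∩ Imani: 10:00-11:00, 11:30-12:00.
Maria ∩ Imani ∩ Beatriz: 10:00-11:00, 11:30-12:00.
Maria ∩ Imani ∩ Beatriz ∩ Freya: ∅.
Maria ∩ Imani ∩ Beatriz ∩ Freya ∩ Leo: ∅.
There is no time when everyone is free.

none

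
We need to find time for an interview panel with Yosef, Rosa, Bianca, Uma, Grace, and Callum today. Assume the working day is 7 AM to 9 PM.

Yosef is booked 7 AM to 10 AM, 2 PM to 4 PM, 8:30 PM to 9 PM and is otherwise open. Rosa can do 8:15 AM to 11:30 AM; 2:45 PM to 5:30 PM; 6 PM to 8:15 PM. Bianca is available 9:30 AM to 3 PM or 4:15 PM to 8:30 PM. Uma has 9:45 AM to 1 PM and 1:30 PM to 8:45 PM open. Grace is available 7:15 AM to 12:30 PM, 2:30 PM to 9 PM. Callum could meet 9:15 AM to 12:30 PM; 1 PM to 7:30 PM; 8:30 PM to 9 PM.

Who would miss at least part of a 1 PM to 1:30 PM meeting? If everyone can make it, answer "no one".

Yosef free: 10:00-14:00, 16:00-20:30 (invert busy blocks within the working day).
Rosa free: 08:15-11:30, 14:45-17:30, 18:00-20:15.
Bianca free: 09:30-15:00, 16:15-20:30.
Uma free: 09:45-13:00, 13:30-20:45.
Grace free: 07:15-12:30, 14:30-21:00.
Callum free: 09:15-12:30, 13:00-19:30, 20:30-21:00.
Yosef: free for 13:00-13:30. Rosa: not fully free for 13:00-13:30. Bianca: free for 13:00-13:30. Uma: not fully free for 13:00-13:30. Grace: not fully free for 13:00-13:30. Callum: free for 13:00-13:30.

Grace, Rosa, Uma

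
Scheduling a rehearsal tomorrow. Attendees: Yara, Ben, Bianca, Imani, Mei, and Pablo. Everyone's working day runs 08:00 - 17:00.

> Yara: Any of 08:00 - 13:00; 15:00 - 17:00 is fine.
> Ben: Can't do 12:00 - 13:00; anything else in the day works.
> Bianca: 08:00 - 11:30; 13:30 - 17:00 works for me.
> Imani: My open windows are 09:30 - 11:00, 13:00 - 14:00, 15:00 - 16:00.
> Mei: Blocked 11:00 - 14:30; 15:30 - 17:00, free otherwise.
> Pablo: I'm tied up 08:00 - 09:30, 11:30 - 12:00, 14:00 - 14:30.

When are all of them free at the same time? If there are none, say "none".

Yara free: 08:00-13:00, 15:00-17:00.
Ben free: 08:00-12:00, 13:00-17:00 (invert busy blocks within the working day).
Bianca free: 08:00-11:30, 13:30-17:00.
Imani free: 09:30-11:00, 13:00-14:00, 15:00-16:00.
Mei free: 08:00-11:00, 14:30-15:30 (invert busy blocks within the working day).
Pablo free: 09:30-11:30, 12:00-14:00, 14:30-17:00 (invert busy blocks within the working day).
Yara ∩ Ben: 08:00-12:00, 15:00-17:00.
Yara ∩ Ben ∩ Bianca: 08:00-11:30, 15:00-17:00.
Yara ∩ Ben ∩ Bianca ∩ Imani: 09:30-11:00, 15:00-16:00.
Yara ∩ Ben ∩ Bianca ∩ Imani ∩ Mei: 09:30-11:00, 15:00-15:30.
Yara ∩ Ben ∩ Bianca ∩ Imani ∩ Mei ∩ Pablo: 09:30-11:00, 15:00-15:30.

09:30-11:00, 15:00-15:30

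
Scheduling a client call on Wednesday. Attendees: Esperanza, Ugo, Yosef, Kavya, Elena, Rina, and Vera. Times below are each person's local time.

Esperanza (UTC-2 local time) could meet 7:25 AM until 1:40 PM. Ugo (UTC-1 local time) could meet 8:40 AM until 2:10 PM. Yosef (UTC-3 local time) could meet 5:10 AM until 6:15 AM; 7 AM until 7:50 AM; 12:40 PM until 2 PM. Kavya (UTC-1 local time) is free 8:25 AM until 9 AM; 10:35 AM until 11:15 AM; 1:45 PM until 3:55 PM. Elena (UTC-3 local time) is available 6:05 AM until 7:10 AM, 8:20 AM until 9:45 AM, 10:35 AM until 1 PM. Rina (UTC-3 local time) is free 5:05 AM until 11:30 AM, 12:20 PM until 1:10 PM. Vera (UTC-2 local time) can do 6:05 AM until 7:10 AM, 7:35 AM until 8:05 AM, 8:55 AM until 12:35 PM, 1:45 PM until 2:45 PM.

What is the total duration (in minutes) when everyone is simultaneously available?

0

Esperanza in UTC: 09:25-15:40 (add 2h to convert from UTC-2).
Ugo in UTC: 09:40-15:10 (add 1h to convert from UTC-1).
Yosef in UTC: 08:10-09:15, 10:00-10:50, 15:40-17:00 (add 3h to convert from UTC-3).
Kavya in UTC: 09:25-10:00, 11:35-12:15, 14:45-16:55 (add 1h to convert from UTC-1).
Elena in UTC: 09:05-10:10, 11:20-12:45, 13:35-16:00 (add 3h to convert from UTC-3).
Rina in UTC: 08:05-14:30, 15:20-16:10 (add 3h to convert from UTC-3).
Vera in UTC: 08:05-09:10, 09:35-10:05, 10:55-14:35, 15:45-16:45 (add 2h to convert from UTC-2).
Esperanza ∩ Ugo: 09:40-15:10.
Esperanza ∩ Ugo ∩ Yosef: 10:00-10:50.
Esperanza ∩ Ugo ∩ Yosef ∩ Kavya: ∅.
Esperanza ∩ Ugo ∩ Yosef ∩ Kavya ∩ Elena: ∅.
Esperanza ∩ Ugo ∩ Yosef ∩ Kavya ∩ Elena ∩ Rina: ∅.
Esperanza ∩ Ugo ∩ Yosef ∩ Kavya ∩ Elena ∩ Rina ∩ Vera: ∅.
There is no time when everyone is free.
There is no common window, so the total is 0 minutes.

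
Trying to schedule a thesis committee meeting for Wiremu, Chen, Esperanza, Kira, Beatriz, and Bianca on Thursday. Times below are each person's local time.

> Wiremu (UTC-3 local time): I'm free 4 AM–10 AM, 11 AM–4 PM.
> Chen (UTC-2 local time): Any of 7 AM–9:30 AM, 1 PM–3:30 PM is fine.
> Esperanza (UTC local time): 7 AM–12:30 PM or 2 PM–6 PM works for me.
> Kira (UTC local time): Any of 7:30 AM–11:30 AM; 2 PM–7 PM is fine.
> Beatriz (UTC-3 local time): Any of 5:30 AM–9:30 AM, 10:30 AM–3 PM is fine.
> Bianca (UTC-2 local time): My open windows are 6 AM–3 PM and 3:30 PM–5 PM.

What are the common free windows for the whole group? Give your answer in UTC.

09:00-11:30, 15:00-17:00

Wiremu in UTC: 07:00-13:00, 14:00-19:00 (add 3h to convert from UTC-3).
Chen in UTC: 09:00-11:30, 15:00-17:30 (add 2h to convert from UTC-2).
Esperanza in UTC: 07:00-12:30, 14:00-18:00.
Kira in UTC: 07:30-11:30, 14:00-19:00.
Beatriz in UTC: 08:30-12:30, 13:30-18:00 (add 3h to convert from UTC-3).
Bianca in UTC: 08:00-17:00, 17:30-19:00 (add 2h to convert from UTC-2).
Wiremu ∩ Chen: 09:00-11:30, 15:00-17:30.
Wiremu ∩ Chen ∩ Esperanza: 09:00-11:30, 15:00-17:30.
Wiremu ∩ Chen ∩ Esperanza ∩ Kira: 09:00-11:30, 15:00-17:30.
Wiremu ∩ Chen ∩ Esperanza ∩ Kira ∩ Beatriz: 09:00-11:30, 15:00-17:30.
Wiremu ∩ Chen ∩ Esperanza ∩ Kira ∩ Beatriz ∩ Bianca: 09:00-11:30, 15:00-17:00.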